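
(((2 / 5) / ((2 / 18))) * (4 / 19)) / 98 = 36 / 4655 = 0.01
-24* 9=-216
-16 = -16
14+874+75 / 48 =889.56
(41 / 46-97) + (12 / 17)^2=-1271045 / 13294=-95.61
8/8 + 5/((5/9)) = 10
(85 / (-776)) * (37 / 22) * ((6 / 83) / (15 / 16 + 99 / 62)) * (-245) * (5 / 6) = 119431375 / 111321177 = 1.07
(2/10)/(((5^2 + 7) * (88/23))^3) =12167/111652372480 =0.00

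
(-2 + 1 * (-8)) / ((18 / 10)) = -50 / 9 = -5.56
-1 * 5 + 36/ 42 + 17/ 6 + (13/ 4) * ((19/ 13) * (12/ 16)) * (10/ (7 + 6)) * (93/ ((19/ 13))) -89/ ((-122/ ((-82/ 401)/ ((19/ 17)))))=13502446381/ 78079512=172.93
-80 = -80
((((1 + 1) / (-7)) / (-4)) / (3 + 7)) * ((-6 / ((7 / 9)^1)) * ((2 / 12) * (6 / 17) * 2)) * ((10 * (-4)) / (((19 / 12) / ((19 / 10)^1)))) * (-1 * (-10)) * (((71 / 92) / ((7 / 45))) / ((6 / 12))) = 4140720 / 134113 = 30.87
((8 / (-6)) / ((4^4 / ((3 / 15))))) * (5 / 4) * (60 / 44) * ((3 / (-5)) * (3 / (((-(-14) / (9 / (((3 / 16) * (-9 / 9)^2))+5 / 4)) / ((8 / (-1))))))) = -1773 / 19712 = -0.09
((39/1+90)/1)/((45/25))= 215/3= 71.67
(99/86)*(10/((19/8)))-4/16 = 15023/3268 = 4.60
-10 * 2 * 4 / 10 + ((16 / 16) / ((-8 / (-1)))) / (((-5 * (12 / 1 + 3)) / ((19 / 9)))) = -43219 / 5400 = -8.00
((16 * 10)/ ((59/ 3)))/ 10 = 0.81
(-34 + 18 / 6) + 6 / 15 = -153 / 5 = -30.60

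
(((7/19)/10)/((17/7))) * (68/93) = 98/8835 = 0.01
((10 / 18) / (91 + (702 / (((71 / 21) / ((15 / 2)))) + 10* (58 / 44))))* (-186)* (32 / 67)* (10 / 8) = -9684400 / 260813781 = -0.04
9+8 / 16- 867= -1715 / 2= -857.50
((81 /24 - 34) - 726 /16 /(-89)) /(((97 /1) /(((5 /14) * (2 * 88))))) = -19.51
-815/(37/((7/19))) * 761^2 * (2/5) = -1321554122/703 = -1879877.84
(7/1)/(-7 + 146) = 7/139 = 0.05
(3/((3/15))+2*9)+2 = 35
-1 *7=-7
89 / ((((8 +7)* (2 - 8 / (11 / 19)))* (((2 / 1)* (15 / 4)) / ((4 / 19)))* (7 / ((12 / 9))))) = -15664 / 5835375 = -0.00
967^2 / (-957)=-935089 / 957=-977.10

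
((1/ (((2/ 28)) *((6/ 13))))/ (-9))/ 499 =-91/ 13473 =-0.01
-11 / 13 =-0.85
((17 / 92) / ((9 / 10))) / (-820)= -17 / 67896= -0.00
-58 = -58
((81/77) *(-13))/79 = -1053/6083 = -0.17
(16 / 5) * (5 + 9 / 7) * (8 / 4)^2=2816 / 35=80.46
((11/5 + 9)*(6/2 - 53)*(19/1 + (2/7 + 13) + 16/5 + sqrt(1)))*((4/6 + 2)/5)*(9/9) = -163456/15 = -10897.07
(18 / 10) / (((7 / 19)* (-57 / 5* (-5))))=3 / 35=0.09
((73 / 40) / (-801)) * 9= -73 / 3560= -0.02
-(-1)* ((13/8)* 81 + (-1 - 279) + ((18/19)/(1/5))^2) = -363707/2888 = -125.94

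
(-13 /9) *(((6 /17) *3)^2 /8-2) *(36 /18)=13975 /2601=5.37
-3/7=-0.43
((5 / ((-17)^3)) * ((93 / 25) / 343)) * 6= -558 / 8425795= -0.00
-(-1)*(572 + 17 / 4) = 2305 / 4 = 576.25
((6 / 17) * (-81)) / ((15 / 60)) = -1944 / 17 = -114.35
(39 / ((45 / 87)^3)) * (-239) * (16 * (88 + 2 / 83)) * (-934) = 8273357170142272 / 93375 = 88603557377.70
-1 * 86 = -86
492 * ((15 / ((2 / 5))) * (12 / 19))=221400 / 19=11652.63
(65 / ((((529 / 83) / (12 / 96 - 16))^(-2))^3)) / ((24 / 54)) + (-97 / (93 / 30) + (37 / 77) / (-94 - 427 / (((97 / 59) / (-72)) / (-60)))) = -10933731261522975214342409424238931679 / 356404612374710062818156791739260426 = -30.68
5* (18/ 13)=90/ 13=6.92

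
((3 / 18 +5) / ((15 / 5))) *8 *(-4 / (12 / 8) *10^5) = -99200000 / 27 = -3674074.07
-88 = -88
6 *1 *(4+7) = 66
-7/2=-3.50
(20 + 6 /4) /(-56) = -43 /112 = -0.38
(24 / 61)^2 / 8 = 72 / 3721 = 0.02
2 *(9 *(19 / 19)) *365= 6570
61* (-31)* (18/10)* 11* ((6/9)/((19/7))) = -873642/95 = -9196.23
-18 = -18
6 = 6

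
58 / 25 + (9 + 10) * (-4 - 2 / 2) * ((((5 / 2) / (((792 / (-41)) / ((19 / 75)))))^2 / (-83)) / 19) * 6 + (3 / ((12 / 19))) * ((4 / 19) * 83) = 666304181981 / 7809436800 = 85.32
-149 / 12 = -12.42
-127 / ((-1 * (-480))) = -127 / 480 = -0.26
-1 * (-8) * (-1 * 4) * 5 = -160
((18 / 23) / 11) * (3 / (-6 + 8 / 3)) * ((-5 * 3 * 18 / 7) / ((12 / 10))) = 3645 / 1771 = 2.06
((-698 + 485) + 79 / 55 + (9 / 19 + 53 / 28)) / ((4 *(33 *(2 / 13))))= -26524797 / 2574880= -10.30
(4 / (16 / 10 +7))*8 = 160 / 43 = 3.72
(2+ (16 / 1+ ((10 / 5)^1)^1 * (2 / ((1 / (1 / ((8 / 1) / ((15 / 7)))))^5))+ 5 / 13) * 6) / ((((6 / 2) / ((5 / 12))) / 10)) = 2244972377825 / 16108904448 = 139.36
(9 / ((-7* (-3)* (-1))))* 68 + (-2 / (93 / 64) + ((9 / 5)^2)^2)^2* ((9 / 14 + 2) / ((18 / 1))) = -14411732582627 / 851385937500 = -16.93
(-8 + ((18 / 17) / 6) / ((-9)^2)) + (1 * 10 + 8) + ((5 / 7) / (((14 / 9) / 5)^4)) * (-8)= -9256612501 / 15428826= -599.96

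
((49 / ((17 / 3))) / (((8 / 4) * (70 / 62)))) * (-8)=-2604 / 85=-30.64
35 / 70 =1 / 2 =0.50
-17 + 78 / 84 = -225 / 14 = -16.07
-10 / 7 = -1.43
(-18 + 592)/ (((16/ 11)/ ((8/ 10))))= 3157/ 10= 315.70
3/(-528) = -1/176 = -0.01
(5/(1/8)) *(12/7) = 480/7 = 68.57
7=7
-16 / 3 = -5.33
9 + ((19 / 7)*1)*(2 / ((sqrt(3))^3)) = 38*sqrt(3) / 63 + 9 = 10.04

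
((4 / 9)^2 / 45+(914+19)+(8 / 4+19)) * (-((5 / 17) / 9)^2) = -17386730 / 17065161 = -1.02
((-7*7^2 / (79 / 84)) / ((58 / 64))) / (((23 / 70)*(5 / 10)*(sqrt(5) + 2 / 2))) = 32269440 / 52693 - 32269440*sqrt(5) / 52693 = -756.97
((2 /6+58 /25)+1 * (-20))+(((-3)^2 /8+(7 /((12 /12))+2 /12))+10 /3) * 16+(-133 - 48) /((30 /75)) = -42577 /150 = -283.85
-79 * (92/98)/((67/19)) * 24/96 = -34523/6566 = -5.26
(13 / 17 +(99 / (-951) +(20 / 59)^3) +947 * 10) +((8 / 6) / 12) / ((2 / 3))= 62893414184291 / 6640724586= 9470.87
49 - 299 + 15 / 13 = -3235 / 13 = -248.85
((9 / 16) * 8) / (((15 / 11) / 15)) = 99 / 2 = 49.50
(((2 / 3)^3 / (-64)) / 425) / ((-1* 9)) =1 / 826200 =0.00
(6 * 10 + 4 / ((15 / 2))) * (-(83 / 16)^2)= -1563803 / 960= -1628.96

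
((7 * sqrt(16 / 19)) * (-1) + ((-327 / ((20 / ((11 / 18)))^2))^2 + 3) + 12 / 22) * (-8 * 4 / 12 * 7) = -522877648517 / 7698240000 + 1568 * sqrt(19) / 57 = 51.99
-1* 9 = -9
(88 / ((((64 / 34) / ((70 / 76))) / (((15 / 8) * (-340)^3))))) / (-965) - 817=12055348436 / 3667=3287523.43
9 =9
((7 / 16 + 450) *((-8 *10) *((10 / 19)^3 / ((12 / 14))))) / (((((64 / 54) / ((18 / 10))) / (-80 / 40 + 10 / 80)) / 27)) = 206872430625 / 438976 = 471261.37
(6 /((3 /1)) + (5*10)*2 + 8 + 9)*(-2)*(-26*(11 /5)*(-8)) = -544544 /5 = -108908.80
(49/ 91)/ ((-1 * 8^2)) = -0.01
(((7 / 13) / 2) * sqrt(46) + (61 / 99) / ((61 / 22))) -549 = -4939 / 9 + 7 * sqrt(46) / 26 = -546.95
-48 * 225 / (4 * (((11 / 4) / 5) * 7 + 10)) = -54000 / 277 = -194.95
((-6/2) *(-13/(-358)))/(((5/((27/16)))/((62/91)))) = -2511/100240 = -0.03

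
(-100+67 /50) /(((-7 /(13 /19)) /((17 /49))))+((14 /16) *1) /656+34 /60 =10038972401 /2565091200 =3.91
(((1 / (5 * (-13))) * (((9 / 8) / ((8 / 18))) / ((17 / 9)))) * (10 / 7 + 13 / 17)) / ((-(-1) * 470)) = -190269 / 1977684800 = -0.00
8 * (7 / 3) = 56 / 3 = 18.67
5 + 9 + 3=17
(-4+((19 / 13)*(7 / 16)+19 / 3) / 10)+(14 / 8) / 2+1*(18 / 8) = -1109 / 6240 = -0.18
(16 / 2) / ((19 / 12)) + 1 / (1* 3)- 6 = -0.61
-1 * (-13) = 13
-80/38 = -40/19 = -2.11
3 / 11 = 0.27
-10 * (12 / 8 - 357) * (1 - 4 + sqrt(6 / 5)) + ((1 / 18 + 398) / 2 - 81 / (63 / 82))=-2663993 / 252 + 711 * sqrt(30)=-6677.09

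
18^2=324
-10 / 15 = -2 / 3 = -0.67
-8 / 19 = -0.42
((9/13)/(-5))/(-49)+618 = 1968339/3185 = 618.00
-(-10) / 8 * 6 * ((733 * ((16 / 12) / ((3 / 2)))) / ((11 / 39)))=190580 / 11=17325.45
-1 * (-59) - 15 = 44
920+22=942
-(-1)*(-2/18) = -1/9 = -0.11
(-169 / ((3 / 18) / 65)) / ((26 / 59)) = -149565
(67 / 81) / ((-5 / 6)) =-134 / 135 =-0.99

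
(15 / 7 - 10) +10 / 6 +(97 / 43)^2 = -42781 / 38829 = -1.10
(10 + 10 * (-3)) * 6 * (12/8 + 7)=-1020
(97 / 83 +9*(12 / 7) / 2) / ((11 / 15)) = 77415 / 6391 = 12.11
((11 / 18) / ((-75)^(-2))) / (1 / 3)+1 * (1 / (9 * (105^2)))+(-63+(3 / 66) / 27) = 11187074861 / 1091475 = 10249.50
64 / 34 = 32 / 17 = 1.88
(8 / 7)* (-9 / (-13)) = 0.79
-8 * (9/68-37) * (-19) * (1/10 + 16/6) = -3953539/255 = -15504.07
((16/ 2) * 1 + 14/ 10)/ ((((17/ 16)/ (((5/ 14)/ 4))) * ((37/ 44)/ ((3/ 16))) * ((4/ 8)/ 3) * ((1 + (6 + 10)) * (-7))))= -4653/ 523957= -0.01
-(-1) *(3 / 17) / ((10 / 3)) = 9 / 170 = 0.05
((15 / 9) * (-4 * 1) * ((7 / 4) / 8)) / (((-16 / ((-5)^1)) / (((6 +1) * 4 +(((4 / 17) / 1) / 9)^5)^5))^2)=-2171850648846793490152112875356177764793635934384757658698851444835787780232184202922454683645100040054329556831545903552000 / 51486431911682675622006049712337503884022726642454232961756888718160841052959906882996181785938843568480865747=-42182970701335.07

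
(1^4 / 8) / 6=1 / 48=0.02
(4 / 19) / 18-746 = -745.99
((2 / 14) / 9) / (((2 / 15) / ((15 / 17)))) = 25 / 238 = 0.11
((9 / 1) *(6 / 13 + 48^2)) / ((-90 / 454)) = -6800466 / 65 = -104622.55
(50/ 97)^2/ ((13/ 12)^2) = 360000/ 1590121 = 0.23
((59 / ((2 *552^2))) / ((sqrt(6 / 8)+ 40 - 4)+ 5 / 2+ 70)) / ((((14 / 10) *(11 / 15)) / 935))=3886625 / 4782430848 - 125375 *sqrt(3) / 33477015936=0.00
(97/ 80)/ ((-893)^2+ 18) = 97/ 63797360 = 0.00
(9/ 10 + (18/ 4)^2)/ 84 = 141/ 560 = 0.25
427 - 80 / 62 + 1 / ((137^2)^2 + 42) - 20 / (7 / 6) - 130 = 21294695836164 / 76443762451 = 278.57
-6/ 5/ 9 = -2/ 15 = -0.13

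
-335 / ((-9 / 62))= 20770 / 9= 2307.78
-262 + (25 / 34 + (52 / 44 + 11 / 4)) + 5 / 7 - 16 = -1427431 / 5236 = -272.62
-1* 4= -4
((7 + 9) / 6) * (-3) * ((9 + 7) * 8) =-1024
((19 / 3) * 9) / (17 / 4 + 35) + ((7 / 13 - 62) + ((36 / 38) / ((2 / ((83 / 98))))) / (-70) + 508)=119174724033 / 266023940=447.98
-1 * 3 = -3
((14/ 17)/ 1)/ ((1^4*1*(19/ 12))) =168/ 323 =0.52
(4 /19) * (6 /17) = 24 /323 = 0.07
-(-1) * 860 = 860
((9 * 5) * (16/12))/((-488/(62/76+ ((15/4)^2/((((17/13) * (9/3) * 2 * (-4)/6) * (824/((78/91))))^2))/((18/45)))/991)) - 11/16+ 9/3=-276969879952537727/2852802769567744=-97.09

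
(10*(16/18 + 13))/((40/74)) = 4625/18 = 256.94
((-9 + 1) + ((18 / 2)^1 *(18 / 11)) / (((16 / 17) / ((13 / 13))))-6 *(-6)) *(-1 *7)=-26887 / 88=-305.53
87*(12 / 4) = 261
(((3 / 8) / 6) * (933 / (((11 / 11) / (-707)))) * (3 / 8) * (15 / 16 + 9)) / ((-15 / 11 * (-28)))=-164813517 / 40960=-4023.77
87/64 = 1.36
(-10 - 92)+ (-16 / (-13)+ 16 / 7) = -8962 / 91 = -98.48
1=1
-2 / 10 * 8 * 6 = -48 / 5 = -9.60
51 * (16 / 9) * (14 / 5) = 3808 / 15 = 253.87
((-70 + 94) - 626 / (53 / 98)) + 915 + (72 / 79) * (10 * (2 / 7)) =-6327973 / 29309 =-215.91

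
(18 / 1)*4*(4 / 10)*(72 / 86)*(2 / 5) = 10368 / 1075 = 9.64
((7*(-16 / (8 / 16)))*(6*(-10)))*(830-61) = 10335360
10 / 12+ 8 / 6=13 / 6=2.17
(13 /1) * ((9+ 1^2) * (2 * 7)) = 1820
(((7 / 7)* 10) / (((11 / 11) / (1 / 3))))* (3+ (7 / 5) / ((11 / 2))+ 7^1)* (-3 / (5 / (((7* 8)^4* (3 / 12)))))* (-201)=557438902272 / 55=10135252768.58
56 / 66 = 28 / 33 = 0.85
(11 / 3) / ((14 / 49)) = 77 / 6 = 12.83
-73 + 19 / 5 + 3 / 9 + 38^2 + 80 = 21827 / 15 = 1455.13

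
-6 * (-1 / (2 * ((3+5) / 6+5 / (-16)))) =144 / 49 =2.94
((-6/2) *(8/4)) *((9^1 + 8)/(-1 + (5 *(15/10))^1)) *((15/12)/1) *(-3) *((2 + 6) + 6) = 10710/13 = 823.85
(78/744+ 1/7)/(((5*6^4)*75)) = 43/84369600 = 0.00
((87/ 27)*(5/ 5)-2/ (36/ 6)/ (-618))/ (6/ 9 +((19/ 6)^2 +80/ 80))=11950/ 43363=0.28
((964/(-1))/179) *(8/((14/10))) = -38560/1253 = -30.77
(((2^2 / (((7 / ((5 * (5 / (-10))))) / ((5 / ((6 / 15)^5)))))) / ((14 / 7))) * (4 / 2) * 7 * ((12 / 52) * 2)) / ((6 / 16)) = -78125 / 13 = -6009.62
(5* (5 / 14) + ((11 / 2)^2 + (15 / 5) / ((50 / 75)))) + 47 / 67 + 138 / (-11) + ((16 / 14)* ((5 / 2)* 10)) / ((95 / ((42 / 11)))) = 10131481 / 392084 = 25.84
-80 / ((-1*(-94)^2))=20 / 2209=0.01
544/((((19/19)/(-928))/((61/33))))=-30794752/33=-933174.30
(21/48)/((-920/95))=-133/2944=-0.05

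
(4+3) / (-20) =-7 / 20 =-0.35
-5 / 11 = -0.45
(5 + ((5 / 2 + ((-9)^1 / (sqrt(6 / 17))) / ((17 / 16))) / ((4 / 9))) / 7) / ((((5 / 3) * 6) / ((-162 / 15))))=-351 / 56 + 1458 * sqrt(102) / 2975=-1.32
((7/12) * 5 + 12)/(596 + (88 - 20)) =179/7968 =0.02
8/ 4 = 2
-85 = -85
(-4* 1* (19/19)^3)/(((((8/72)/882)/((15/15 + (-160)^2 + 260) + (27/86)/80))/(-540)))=19066838213241/43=443414842168.40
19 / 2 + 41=101 / 2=50.50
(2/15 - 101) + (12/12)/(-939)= -157858/1565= -100.87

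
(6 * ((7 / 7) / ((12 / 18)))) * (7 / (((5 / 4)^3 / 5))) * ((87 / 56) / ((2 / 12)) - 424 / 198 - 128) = -5358608 / 275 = -19485.85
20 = 20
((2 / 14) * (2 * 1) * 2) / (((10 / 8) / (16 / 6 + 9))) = 16 / 3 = 5.33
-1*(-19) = 19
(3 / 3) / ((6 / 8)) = 4 / 3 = 1.33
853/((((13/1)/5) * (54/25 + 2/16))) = 853000/5941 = 143.58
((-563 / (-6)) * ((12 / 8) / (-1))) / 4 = -563 / 16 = -35.19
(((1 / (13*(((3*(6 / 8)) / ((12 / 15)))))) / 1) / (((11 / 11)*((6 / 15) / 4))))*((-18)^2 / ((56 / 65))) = 720 / 7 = 102.86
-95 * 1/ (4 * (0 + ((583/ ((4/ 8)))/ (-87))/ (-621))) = -5132565/ 4664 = -1100.46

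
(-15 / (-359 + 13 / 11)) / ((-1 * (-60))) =0.00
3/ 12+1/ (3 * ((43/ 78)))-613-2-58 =-115609/ 172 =-672.15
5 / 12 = 0.42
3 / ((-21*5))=-1 / 35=-0.03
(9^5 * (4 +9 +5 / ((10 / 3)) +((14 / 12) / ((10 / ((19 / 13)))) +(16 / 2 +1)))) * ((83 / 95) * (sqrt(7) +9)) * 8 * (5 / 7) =60325600014 * sqrt(7) / 8645 +542930400126 / 8645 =81265116.88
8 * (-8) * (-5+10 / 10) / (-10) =-128 / 5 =-25.60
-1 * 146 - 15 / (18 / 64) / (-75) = -6538 / 45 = -145.29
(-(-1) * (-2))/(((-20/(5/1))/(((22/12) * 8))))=22/3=7.33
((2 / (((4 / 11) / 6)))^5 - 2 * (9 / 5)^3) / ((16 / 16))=39135381.34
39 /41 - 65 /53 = -0.28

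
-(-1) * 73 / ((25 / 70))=204.40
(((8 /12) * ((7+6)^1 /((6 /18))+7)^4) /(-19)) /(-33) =4760.72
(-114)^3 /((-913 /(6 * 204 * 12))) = 21760918272 /913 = 23834521.66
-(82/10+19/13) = -628/65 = -9.66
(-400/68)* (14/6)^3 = -34300/459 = -74.73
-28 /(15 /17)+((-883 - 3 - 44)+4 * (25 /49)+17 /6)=-468861 /490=-956.86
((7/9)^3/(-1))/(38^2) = -343/1052676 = -0.00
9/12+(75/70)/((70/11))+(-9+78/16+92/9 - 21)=-49337/3528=-13.98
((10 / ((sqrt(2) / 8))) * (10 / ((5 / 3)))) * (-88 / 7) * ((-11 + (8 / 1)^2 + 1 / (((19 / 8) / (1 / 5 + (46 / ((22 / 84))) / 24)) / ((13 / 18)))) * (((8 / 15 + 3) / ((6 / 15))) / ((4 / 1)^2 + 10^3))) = -31495144 * sqrt(2) / 21717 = -2050.97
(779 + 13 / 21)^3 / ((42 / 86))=188700766166464 / 194481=970278670.75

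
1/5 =0.20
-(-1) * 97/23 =97/23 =4.22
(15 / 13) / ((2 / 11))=165 / 26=6.35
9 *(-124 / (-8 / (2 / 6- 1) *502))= -93 / 502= -0.19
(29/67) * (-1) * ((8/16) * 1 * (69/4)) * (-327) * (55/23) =1564695/536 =2919.21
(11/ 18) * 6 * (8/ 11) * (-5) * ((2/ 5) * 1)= -16/ 3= -5.33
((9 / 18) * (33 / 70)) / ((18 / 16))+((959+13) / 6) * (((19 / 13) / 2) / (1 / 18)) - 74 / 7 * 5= 2836846 / 1365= 2078.28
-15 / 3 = -5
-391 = -391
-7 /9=-0.78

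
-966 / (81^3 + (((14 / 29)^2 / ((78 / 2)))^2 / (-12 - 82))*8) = -48842309354202 / 26870399301612863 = -0.00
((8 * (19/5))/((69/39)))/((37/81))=160056/4255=37.62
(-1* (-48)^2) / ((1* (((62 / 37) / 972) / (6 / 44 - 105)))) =47790114048 / 341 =140146962.02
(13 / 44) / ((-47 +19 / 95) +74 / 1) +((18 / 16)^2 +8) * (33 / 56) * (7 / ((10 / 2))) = 3664603 / 478720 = 7.66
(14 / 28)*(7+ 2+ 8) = 17 / 2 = 8.50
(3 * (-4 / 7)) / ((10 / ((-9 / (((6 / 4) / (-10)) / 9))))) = -648 / 7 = -92.57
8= 8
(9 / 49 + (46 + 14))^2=8696601 / 2401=3622.07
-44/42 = -22/21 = -1.05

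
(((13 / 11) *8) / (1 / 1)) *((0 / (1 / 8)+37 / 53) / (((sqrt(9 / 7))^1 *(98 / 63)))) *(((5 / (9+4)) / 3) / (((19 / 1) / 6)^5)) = 5754240 *sqrt(7) / 10104960019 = 0.00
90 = 90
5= 5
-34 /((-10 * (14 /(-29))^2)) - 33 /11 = 11357 /980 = 11.59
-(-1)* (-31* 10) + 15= -295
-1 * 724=-724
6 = 6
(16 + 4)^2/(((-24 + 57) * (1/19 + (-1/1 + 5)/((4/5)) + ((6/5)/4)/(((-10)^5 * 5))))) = 38000000000/15839998119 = 2.40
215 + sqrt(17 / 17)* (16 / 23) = 4961 / 23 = 215.70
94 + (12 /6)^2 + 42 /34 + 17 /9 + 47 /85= 77783 /765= 101.68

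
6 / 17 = 0.35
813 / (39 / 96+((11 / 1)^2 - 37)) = 26016 / 2701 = 9.63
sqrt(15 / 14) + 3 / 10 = 3 / 10 + sqrt(210) / 14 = 1.34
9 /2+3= 15 /2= 7.50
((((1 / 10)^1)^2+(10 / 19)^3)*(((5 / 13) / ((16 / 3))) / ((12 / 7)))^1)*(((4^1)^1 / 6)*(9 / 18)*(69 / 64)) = 17204299 / 7304560640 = 0.00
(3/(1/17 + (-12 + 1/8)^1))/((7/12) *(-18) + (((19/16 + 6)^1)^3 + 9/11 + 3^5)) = -18382848/43777908463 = -0.00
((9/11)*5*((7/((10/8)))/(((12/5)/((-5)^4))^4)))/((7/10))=476837158203125/3168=150516779735.83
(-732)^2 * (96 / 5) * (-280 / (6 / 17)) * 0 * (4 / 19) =0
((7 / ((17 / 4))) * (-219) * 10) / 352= -7665 / 748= -10.25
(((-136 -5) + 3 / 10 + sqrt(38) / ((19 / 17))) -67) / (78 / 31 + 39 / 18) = -2883 / 65 + 3162 * sqrt(38) / 16549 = -43.18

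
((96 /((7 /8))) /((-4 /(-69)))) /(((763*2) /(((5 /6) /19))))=5520 /101479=0.05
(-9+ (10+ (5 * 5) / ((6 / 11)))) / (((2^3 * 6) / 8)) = 281 / 36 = 7.81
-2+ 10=8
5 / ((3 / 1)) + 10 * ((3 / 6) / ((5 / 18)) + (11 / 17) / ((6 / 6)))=1333 / 51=26.14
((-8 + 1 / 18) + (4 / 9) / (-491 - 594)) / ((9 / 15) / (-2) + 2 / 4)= -51721 / 1302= -39.72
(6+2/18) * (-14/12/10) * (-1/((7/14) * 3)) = 77/162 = 0.48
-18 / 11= -1.64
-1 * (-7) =7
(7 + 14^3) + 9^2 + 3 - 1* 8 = 2827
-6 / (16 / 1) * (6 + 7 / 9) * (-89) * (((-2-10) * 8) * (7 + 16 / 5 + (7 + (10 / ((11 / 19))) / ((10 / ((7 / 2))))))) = -504798.29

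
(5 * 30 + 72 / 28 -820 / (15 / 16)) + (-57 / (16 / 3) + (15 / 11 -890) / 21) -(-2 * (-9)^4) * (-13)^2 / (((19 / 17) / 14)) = 1950668807929 / 70224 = 27777808.27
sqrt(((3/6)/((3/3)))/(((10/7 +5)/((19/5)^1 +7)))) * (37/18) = 37 * sqrt(21)/90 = 1.88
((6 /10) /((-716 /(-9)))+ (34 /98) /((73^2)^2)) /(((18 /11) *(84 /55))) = 4546082978063 /1506441717512928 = 0.00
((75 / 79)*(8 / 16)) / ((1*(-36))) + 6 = 11351 / 1896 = 5.99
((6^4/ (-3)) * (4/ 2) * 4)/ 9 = -384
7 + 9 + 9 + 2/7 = 177/7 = 25.29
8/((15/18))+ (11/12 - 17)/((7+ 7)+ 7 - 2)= 9979/1140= 8.75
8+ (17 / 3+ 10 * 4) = 161 / 3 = 53.67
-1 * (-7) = 7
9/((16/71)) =639/16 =39.94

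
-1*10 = -10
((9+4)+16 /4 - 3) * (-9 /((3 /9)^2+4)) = -1134 /37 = -30.65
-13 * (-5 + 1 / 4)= 247 / 4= 61.75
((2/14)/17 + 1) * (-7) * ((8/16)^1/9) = -20/51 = -0.39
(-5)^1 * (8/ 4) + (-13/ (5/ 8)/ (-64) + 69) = 2373/ 40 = 59.32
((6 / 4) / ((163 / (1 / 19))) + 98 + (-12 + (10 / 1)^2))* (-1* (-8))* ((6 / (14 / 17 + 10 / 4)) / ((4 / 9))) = 2115231732 / 349961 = 6044.19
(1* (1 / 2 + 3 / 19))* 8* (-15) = -78.95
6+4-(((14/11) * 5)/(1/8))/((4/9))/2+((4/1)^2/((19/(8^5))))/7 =5698008/1463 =3894.74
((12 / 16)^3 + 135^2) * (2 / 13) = 1166427 / 416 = 2803.91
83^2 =6889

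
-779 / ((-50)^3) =779 / 125000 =0.01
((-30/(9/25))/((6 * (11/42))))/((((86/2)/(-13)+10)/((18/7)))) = -6500/319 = -20.38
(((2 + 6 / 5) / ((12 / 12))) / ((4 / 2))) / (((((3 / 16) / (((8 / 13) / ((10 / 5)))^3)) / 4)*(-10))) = -16384 / 164775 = -0.10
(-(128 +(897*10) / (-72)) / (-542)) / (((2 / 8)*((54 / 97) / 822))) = 544849 / 14634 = 37.23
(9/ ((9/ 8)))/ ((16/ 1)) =1/ 2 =0.50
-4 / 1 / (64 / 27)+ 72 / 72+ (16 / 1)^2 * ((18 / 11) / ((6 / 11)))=12277 / 16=767.31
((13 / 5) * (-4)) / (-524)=13 / 655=0.02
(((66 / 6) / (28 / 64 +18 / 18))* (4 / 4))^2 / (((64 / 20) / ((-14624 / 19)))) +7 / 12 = -14083.62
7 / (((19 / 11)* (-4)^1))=-77 / 76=-1.01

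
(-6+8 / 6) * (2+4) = -28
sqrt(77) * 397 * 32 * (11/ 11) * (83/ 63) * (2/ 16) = 131804 * sqrt(77)/ 63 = 18358.34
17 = 17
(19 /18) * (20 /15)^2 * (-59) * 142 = -1273456 /81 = -15721.68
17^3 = 4913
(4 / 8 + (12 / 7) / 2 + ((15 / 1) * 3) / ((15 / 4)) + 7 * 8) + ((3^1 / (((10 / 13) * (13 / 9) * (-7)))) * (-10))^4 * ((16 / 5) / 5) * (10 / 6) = 7333969 / 24010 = 305.45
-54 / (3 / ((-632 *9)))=102384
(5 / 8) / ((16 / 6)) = 15 / 64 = 0.23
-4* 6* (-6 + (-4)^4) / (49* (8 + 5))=-6000 / 637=-9.42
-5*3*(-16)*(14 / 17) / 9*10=11200 / 51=219.61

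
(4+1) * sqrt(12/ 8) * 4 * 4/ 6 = 20 * sqrt(6)/ 3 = 16.33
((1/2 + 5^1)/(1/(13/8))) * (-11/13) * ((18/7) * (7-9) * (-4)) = -1089/7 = -155.57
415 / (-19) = -415 / 19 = -21.84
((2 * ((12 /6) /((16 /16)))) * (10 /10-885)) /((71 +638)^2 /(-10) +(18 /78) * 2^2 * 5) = 459680 /6534253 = 0.07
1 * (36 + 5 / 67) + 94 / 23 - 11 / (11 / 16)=37233 / 1541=24.16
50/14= 25/7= 3.57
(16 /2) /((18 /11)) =44 /9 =4.89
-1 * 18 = -18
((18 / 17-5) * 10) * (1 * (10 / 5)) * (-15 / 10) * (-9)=-18090 / 17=-1064.12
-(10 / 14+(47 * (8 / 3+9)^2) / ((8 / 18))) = -403045 / 28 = -14394.46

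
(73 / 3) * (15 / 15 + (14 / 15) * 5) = 1241 / 9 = 137.89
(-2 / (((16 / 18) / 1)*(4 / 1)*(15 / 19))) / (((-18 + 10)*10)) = 57 / 6400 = 0.01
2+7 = 9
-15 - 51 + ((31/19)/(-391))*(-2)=-65.99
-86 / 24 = -43 / 12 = -3.58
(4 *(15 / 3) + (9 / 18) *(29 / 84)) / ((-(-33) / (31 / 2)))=105059 / 11088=9.48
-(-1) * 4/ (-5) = -4/ 5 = -0.80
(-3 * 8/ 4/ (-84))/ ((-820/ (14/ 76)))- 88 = -5484161/ 62320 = -88.00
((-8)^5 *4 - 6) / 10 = -65539 / 5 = -13107.80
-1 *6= -6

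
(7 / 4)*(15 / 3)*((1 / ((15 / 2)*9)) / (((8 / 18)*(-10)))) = -7 / 240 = -0.03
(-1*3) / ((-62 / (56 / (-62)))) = -42 / 961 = -0.04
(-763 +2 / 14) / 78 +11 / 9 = -7009 / 819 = -8.56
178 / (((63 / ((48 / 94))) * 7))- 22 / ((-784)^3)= 7002162703 / 33973266432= 0.21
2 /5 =0.40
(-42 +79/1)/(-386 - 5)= -37/391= -0.09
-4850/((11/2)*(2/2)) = -9700/11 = -881.82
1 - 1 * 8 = -7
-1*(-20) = 20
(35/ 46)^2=1225/ 2116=0.58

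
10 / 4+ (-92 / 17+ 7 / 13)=-1049 / 442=-2.37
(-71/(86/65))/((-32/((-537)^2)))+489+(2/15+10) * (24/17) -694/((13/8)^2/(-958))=735865.49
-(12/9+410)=-1234/3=-411.33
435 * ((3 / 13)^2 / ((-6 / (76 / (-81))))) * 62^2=21180440 / 1521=13925.34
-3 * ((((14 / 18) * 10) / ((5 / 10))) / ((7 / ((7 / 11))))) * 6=-280 / 11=-25.45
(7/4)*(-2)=-7/2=-3.50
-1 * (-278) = 278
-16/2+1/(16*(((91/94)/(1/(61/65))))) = -27093/3416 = -7.93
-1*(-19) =19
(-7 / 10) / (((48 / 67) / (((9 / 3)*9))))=-4221 / 160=-26.38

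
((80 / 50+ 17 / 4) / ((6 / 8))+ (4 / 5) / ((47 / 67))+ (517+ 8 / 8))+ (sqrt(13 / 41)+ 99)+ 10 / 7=sqrt(533) / 41+ 1032022 / 1645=627.93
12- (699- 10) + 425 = -252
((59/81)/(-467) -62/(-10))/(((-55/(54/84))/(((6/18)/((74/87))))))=-16998959/598717350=-0.03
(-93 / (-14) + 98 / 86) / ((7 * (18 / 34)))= 2.10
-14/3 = -4.67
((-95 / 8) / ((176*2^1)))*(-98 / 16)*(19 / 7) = 12635 / 22528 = 0.56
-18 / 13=-1.38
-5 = -5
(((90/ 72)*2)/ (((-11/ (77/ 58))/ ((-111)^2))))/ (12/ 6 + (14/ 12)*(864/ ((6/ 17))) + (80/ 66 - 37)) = -14230755/ 10803428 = -1.32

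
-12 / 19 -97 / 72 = -2707 / 1368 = -1.98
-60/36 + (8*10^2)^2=639998.33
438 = 438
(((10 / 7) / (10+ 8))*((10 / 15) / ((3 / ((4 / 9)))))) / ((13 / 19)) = 760 / 66339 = 0.01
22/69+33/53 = 3443/3657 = 0.94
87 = 87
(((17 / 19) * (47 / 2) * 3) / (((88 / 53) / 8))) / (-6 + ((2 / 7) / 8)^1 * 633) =592858 / 32395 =18.30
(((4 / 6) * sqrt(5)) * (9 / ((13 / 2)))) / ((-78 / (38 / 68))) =-19 * sqrt(5) / 2873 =-0.01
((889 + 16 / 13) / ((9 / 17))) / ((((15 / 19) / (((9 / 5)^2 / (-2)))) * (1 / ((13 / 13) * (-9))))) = 100928133 / 3250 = 31054.81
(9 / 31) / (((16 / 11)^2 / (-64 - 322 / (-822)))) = -9489909 / 1087232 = -8.73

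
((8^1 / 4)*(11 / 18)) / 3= 11 / 27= 0.41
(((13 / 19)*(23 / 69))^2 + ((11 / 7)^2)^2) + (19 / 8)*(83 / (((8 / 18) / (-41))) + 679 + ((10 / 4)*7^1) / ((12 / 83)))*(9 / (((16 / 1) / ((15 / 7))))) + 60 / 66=-19621.80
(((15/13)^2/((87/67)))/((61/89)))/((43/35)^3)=19174771875/23769492227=0.81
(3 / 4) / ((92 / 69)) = 9 / 16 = 0.56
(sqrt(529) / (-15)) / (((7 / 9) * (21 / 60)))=-276 / 49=-5.63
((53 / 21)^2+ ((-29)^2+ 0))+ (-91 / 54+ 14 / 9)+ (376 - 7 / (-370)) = 1223.26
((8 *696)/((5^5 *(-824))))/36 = -58/965625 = -0.00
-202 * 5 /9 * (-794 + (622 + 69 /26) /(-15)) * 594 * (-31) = -22448712682 /13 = -1726824052.46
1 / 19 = 0.05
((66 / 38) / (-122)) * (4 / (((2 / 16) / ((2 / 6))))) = -176 / 1159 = -0.15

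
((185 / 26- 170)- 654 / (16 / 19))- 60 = -103949 / 104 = -999.51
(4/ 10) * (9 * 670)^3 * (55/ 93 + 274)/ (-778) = -373276417926600/ 12059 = -30954176791.33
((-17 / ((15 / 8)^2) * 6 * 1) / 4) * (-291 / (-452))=-13192 / 2825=-4.67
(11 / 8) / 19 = 11 / 152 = 0.07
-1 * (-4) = 4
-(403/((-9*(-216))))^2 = -162409/3779136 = -0.04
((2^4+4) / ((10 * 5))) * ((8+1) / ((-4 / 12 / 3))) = -32.40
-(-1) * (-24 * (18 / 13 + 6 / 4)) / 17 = -4.07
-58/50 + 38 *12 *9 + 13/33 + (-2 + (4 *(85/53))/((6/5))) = 179560204/43725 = 4106.58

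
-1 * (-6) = 6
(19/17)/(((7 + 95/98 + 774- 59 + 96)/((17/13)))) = 1862/1043367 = 0.00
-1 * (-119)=119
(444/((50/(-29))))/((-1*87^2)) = 0.03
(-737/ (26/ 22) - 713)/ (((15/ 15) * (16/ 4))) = -4344/ 13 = -334.15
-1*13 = -13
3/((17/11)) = 33/17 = 1.94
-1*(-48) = 48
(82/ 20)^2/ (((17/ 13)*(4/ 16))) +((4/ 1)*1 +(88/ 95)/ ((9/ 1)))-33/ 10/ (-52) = 420124127/ 7558200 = 55.59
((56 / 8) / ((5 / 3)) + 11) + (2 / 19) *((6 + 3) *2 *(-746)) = -132836 / 95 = -1398.27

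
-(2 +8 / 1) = -10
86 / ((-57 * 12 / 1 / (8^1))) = -172 / 171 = -1.01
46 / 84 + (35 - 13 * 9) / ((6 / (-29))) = 16669 / 42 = 396.88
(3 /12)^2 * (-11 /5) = -11 /80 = -0.14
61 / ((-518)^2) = 61 / 268324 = 0.00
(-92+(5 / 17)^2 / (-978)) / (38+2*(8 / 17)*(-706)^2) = -26003089 / 132602691372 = -0.00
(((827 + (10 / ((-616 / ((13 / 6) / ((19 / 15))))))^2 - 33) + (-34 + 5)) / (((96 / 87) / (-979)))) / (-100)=54093925596713 / 7969955840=6787.23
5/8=0.62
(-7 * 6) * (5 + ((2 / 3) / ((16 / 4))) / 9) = -1897 / 9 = -210.78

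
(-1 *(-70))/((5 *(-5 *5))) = -14/25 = -0.56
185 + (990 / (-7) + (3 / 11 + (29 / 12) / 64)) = 2595001 / 59136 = 43.88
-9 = -9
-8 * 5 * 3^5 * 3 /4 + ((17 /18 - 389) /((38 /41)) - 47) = -5304893 /684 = -7755.69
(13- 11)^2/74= 0.05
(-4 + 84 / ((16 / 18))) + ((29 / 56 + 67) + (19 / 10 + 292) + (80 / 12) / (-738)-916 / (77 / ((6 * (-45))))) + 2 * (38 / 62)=55340842657 / 15099480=3665.08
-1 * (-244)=244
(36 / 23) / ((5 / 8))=288 / 115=2.50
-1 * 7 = -7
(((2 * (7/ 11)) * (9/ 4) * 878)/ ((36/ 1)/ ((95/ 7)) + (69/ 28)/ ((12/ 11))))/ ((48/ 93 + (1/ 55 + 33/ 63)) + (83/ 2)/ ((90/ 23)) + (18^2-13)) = 459768197952/ 289798469593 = 1.59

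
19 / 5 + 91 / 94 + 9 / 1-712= -328169 / 470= -698.23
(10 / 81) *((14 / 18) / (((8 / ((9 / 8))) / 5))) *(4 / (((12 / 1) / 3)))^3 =175 / 2592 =0.07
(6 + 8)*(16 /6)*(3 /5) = 112 /5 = 22.40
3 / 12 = 1 / 4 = 0.25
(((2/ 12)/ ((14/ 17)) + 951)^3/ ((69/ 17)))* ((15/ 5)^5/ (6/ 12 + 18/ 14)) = 26015179114754751/ 901600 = 28854457758.16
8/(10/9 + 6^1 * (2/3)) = 36/23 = 1.57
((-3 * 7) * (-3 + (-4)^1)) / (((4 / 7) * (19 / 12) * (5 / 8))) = 24696 / 95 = 259.96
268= 268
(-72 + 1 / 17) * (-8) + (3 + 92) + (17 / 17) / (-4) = 45579 / 68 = 670.28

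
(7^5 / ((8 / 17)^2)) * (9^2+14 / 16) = 3181481065 / 512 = 6213830.21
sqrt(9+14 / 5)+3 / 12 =3.69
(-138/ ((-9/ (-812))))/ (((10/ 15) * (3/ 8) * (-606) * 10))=37352/ 4545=8.22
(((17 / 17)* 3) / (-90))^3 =-1 / 27000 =-0.00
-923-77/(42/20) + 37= -2768/3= -922.67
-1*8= -8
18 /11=1.64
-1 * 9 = -9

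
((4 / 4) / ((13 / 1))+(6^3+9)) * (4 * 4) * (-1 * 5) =-234080 / 13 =-18006.15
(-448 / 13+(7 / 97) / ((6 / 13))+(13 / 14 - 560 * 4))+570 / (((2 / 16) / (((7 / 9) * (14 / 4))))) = 10139.96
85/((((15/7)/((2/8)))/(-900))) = -8925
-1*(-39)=39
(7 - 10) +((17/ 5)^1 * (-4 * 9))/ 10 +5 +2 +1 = -181/ 25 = -7.24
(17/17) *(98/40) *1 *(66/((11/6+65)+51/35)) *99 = 3361743/14341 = 234.41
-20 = -20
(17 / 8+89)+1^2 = 737 / 8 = 92.12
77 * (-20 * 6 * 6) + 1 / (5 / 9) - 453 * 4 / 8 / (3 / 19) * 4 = -305881 / 5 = -61176.20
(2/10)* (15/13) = 3/13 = 0.23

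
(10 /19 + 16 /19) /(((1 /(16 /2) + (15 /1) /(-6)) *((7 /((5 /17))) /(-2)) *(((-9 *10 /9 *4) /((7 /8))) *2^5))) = -13 /392768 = -0.00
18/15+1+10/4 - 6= -13/10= -1.30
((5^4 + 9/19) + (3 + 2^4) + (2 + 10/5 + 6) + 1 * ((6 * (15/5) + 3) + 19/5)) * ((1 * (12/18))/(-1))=-129062/285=-452.85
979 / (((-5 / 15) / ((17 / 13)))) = -49929 / 13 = -3840.69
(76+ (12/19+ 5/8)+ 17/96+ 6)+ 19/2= 169511/1824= 92.93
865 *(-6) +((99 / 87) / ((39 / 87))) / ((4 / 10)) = -134775 / 26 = -5183.65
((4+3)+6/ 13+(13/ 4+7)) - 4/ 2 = 817/ 52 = 15.71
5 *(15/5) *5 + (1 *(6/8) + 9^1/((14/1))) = 2139/28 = 76.39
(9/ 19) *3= 27/ 19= 1.42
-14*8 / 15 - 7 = -217 / 15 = -14.47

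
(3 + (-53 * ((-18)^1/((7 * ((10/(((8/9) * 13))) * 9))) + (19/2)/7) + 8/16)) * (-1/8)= 6.37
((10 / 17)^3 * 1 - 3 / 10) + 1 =44391 / 49130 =0.90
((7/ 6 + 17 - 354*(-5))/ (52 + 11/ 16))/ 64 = 0.53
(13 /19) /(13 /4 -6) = -52 /209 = -0.25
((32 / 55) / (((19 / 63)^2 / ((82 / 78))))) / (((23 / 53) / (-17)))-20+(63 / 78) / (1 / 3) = -256658789 / 913330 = -281.01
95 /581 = 0.16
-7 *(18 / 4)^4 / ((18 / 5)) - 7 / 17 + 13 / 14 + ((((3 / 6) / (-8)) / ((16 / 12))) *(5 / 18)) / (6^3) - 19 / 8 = -7888392307 / 9870336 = -799.20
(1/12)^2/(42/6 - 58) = -1/7344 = -0.00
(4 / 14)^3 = 8 / 343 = 0.02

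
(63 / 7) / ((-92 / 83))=-747 / 92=-8.12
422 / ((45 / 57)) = 8018 / 15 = 534.53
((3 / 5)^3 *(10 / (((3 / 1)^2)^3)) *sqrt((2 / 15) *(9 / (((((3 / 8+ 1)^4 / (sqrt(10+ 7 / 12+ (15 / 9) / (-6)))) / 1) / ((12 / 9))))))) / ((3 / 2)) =512 *sqrt(15) *371^(1 / 4) / 3675375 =0.00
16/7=2.29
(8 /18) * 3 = 4 /3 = 1.33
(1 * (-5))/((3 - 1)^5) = -5/32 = -0.16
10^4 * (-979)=-9790000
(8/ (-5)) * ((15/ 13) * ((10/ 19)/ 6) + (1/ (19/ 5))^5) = -5277840/ 32189287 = -0.16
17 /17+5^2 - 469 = -443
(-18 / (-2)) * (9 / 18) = 4.50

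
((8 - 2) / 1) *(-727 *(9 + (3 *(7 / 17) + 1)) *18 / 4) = -3749139 / 17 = -220537.59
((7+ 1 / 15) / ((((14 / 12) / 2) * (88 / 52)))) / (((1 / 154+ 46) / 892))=378208 / 2725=138.79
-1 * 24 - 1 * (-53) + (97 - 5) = 121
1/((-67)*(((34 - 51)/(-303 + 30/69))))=-6959/26197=-0.27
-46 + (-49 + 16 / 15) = -1409 / 15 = -93.93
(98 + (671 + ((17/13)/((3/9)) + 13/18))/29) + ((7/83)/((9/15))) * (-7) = 67765517/563238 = 120.31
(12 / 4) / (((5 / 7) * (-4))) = -21 / 20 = -1.05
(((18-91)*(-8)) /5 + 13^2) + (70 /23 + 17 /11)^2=98208466 /320045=306.86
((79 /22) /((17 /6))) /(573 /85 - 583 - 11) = -395 /183029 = -0.00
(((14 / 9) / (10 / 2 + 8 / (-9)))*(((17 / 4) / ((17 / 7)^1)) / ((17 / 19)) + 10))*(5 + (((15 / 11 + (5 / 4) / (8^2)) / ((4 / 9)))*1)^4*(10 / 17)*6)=1520.37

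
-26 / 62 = -0.42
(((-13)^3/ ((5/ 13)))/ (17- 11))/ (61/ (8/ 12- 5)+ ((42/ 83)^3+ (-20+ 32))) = 212300510591/ 434253150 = 488.89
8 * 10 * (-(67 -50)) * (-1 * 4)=5440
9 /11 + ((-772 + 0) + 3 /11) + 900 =1420 /11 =129.09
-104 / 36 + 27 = 24.11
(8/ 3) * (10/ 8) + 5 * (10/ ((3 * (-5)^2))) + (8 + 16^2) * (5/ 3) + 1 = 445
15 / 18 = 5 / 6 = 0.83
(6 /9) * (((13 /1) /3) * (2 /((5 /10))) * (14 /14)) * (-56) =-5824 /9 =-647.11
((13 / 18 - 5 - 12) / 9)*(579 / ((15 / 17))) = -1186.83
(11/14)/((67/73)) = 803/938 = 0.86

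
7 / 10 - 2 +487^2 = 2371677 / 10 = 237167.70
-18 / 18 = -1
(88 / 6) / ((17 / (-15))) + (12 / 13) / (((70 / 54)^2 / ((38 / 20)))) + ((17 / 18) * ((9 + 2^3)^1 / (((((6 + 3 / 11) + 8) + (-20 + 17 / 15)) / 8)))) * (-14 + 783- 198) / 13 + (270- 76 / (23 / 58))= -41119733427898 / 35398647375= -1161.62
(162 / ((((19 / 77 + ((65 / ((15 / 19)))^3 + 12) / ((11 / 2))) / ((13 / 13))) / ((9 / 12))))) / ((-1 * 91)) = -72171 / 5485328446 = -0.00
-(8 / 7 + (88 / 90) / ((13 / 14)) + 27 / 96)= -324599 / 131040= -2.48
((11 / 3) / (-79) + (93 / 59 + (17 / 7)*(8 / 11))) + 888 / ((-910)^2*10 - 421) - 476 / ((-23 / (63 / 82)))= 53797817773397398 / 2802478088565309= 19.20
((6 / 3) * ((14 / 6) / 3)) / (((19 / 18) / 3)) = 84 / 19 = 4.42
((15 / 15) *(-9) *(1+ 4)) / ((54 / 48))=-40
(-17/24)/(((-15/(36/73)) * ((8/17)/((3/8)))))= 867/46720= 0.02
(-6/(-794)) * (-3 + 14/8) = -15/1588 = -0.01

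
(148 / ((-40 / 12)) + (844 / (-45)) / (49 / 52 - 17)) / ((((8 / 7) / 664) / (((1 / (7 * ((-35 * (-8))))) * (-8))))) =134828686 / 1315125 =102.52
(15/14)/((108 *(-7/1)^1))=-0.00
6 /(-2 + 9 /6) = -12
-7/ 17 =-0.41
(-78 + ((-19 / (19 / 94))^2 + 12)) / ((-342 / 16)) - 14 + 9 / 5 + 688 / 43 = -347551 / 855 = -406.49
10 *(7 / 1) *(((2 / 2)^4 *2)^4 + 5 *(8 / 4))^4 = 31988320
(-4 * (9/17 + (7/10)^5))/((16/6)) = -1.05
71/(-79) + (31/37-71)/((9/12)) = -828217/8769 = -94.45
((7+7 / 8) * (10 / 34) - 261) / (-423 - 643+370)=11727 / 31552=0.37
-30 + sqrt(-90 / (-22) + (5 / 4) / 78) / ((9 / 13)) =-30 + sqrt(12093510) / 1188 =-27.07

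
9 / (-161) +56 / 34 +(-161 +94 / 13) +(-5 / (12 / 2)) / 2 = -152.59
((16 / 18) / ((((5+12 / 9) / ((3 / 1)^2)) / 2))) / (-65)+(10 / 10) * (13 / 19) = 797 / 1235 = 0.65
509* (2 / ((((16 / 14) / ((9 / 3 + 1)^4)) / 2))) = 456064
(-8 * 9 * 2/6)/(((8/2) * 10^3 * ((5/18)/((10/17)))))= -27/2125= -0.01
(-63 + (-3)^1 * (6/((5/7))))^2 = 194481/25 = 7779.24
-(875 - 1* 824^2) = 678101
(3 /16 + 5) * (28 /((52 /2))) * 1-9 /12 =503 /104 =4.84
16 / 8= 2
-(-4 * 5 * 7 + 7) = 133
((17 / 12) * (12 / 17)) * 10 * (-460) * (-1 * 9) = 41400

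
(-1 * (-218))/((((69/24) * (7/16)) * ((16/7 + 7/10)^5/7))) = 46898252800000/9171899061127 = 5.11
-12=-12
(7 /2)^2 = 49 /4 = 12.25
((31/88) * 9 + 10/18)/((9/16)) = 5902/891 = 6.62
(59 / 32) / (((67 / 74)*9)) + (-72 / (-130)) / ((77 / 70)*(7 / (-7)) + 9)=2936597 / 9908496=0.30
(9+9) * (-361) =-6498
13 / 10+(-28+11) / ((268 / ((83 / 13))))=15591 / 17420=0.90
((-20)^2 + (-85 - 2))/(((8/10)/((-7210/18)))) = -5641825/36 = -156717.36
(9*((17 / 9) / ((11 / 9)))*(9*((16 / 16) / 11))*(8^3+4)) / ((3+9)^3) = 6579 / 1936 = 3.40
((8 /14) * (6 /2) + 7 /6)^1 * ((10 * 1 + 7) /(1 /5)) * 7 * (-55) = -565675 /6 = -94279.17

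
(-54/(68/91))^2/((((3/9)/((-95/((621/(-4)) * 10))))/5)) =63722295/13294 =4793.31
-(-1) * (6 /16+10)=10.38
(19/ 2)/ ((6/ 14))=133/ 6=22.17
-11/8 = -1.38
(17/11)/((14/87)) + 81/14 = 1185/77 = 15.39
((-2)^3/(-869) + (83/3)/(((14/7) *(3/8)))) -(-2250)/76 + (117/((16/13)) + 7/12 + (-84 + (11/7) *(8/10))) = 6607833041/83215440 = 79.41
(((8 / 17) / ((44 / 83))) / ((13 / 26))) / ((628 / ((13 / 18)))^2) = 14027 / 5973734448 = 0.00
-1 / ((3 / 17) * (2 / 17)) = -289 / 6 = -48.17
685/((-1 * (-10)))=137/2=68.50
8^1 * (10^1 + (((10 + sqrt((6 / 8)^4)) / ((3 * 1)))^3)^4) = 542802266247801493648948321 / 18698417887260966912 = 29029315.18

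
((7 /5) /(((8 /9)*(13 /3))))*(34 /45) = 357 /1300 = 0.27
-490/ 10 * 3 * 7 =-1029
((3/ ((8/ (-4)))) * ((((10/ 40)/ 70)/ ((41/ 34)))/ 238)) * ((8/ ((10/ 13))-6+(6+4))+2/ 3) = -113/ 401800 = -0.00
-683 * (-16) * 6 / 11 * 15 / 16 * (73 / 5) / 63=99718 / 77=1295.04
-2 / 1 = -2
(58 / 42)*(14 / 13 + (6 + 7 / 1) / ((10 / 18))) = 46139 / 1365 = 33.80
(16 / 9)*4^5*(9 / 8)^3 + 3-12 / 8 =5187 / 2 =2593.50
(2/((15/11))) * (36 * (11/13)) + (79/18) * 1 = 57407/1170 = 49.07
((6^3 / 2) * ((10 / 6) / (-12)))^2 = 225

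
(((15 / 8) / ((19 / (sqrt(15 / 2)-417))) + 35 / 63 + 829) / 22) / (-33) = -1078537 / 993168-5 * sqrt(30) / 73568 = -1.09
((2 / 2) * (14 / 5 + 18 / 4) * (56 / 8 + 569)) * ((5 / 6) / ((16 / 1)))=219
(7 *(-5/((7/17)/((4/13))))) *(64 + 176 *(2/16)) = -29240/13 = -2249.23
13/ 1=13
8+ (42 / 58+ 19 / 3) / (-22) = 7349 / 957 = 7.68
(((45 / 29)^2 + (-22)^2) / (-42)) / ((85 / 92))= -18817174 / 1501185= -12.53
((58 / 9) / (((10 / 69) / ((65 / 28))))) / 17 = 8671 / 1428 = 6.07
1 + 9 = 10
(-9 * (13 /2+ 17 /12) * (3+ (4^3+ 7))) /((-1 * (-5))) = -2109 /2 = -1054.50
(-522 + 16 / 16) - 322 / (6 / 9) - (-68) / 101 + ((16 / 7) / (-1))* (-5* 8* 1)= -911.90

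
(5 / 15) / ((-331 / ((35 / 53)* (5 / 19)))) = -175 / 999951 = -0.00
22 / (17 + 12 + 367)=1 / 18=0.06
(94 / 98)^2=2209 / 2401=0.92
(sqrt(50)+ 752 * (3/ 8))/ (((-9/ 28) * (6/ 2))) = -2632/ 9 - 140 * sqrt(2)/ 27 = -299.78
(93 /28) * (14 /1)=93 /2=46.50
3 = 3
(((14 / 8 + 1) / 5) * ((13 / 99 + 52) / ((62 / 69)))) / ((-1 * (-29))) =118703 / 107880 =1.10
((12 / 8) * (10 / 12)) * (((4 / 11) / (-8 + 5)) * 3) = -5 / 11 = -0.45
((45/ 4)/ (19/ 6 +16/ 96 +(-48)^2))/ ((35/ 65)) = 1755/ 193816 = 0.01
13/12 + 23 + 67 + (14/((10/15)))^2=6385/12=532.08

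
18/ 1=18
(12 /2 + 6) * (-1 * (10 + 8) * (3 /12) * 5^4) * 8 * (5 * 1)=-1350000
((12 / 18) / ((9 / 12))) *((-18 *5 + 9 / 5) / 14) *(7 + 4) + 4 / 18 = -2762 / 45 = -61.38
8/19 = 0.42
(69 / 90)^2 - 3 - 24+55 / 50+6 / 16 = -44887 / 1800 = -24.94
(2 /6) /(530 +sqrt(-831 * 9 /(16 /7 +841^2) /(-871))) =2285522282290 /3633980428684041-sqrt(25084685124681) /1211326809561347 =0.00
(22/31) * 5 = 110/31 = 3.55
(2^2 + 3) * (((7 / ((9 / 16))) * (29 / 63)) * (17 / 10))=27608 / 405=68.17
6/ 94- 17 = -796/ 47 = -16.94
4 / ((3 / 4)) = 16 / 3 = 5.33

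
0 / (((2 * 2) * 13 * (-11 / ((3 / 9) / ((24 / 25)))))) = 0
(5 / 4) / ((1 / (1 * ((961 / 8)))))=4805 / 32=150.16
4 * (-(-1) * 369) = 1476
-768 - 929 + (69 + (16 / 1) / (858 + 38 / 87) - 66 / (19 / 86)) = -683501356 / 354749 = -1926.72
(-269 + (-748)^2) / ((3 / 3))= 559235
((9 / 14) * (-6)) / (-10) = 27 / 70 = 0.39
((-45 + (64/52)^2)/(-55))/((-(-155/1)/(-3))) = -22047/1440725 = -0.02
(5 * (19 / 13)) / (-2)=-95 / 26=-3.65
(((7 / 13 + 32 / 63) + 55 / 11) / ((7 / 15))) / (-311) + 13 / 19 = 7255733 / 11292099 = 0.64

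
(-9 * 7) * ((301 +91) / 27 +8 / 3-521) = 95221 / 3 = 31740.33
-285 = -285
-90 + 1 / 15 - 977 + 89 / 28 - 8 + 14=-1057.75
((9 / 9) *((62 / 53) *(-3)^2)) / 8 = 279 / 212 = 1.32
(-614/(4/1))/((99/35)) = -10745/198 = -54.27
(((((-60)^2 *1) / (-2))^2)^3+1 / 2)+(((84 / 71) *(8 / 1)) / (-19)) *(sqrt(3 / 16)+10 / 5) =91764980351999999998661 / 2698 - 168 *sqrt(3) / 1349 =34012223999999999999.29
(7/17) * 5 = 2.06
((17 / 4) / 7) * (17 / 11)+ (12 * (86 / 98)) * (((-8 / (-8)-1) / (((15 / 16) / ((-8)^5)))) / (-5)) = 289 / 308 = 0.94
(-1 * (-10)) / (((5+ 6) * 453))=10 / 4983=0.00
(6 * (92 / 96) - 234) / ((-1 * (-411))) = -913 / 1644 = -0.56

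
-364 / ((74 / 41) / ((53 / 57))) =-395486 / 2109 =-187.52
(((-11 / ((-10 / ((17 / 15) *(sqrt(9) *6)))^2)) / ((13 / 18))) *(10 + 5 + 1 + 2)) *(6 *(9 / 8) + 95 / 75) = -28582389 / 3125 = -9146.36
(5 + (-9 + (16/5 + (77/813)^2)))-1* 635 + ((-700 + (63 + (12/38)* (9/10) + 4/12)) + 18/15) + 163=-13914386414/12558411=-1107.97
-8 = -8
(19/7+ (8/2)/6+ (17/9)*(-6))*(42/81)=-334/81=-4.12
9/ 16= 0.56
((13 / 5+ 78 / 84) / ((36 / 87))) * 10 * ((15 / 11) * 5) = 179075 / 308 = 581.41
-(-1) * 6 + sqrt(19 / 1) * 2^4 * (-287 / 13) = 6 -4592 * sqrt(19) / 13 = -1533.70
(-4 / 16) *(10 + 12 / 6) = -3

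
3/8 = 0.38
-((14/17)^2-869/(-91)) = -10.23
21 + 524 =545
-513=-513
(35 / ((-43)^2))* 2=70 / 1849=0.04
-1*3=-3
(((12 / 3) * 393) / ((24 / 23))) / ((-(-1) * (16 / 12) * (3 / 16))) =6026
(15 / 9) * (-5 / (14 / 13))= -325 / 42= -7.74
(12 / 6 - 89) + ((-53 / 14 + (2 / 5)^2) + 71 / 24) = -368203 / 4200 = -87.67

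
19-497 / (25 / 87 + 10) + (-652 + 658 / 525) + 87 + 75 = -6954934 / 13425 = -518.06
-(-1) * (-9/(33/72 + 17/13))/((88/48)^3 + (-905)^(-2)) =-496761595200/600657492541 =-0.83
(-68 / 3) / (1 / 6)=-136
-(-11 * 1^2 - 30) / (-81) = -41 / 81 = -0.51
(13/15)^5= 371293/759375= 0.49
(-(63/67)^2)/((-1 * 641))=3969/2877449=0.00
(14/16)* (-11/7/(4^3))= -11/512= -0.02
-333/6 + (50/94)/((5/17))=-5047/94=-53.69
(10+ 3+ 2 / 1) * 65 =975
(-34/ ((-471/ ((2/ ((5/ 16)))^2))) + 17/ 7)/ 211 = 443887/ 17391675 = 0.03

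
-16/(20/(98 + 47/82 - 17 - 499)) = 68458/205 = 333.94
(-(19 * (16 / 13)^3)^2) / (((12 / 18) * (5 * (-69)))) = 3028287488 / 555083035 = 5.46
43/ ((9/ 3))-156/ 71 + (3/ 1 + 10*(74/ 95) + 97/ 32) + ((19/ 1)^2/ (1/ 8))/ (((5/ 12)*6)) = 764822699/ 647520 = 1181.16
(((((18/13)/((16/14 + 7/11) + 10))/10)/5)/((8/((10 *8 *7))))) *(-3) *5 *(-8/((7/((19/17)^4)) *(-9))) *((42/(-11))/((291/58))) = 35555739072/95525222767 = 0.37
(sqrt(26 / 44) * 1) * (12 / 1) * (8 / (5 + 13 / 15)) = 90 * sqrt(286) / 121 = 12.58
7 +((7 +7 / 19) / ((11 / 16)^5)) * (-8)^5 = -4810341951737 / 3059969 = -1572023.10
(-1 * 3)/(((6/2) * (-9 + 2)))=1/7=0.14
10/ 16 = 5/ 8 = 0.62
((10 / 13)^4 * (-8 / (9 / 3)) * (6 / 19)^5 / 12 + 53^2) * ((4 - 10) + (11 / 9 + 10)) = 9336647731849397 / 636478771851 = 14669.22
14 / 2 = 7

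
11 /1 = 11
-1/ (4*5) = -1/ 20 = -0.05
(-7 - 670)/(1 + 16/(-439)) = -297203/423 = -702.61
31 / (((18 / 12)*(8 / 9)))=23.25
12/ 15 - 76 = -376/ 5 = -75.20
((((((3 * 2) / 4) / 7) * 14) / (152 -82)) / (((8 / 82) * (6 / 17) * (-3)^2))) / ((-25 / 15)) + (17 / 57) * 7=319957 / 159600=2.00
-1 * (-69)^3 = 328509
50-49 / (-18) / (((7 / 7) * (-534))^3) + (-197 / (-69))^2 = 84316469318351 / 1449946400688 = 58.15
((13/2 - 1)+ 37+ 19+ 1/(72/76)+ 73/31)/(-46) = -1.41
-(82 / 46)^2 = -1681 / 529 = -3.18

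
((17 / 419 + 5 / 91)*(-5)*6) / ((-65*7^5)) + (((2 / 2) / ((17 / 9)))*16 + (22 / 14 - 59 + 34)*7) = -22026749416832 / 141624336763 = -155.53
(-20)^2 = 400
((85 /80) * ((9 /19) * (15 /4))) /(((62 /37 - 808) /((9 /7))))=-764235 /253947008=-0.00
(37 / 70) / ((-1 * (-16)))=37 / 1120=0.03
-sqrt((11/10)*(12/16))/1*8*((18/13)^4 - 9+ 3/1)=16.89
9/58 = 0.16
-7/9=-0.78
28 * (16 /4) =112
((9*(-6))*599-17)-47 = -32410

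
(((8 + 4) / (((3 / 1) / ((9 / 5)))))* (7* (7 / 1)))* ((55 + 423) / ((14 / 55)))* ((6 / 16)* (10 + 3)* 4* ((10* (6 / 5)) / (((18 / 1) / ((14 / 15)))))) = 40192152 / 5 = 8038430.40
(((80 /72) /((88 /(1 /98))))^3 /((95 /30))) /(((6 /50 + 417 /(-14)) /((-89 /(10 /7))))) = 55625 /39218674316887296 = 0.00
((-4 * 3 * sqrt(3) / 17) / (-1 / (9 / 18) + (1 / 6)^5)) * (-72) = -6718464 * sqrt(3) / 264367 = -44.02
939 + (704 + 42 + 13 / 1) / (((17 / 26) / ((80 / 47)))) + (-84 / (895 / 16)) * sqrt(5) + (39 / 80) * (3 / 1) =186411963 / 63920 - 1344 * sqrt(5) / 895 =2912.97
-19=-19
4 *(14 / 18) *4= 112 / 9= 12.44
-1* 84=-84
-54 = -54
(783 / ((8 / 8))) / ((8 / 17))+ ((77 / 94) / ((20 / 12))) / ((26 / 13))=3128547 / 1880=1664.12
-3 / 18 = -1 / 6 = -0.17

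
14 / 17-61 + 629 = 9670 / 17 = 568.82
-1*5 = -5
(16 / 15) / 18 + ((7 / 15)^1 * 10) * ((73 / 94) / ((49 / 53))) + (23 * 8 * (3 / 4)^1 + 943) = 48189352 / 44415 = 1084.98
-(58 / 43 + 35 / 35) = -101 / 43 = -2.35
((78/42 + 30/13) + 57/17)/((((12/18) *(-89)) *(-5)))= 3489/137683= 0.03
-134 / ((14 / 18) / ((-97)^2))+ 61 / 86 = -975863417 / 602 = -1621035.58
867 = 867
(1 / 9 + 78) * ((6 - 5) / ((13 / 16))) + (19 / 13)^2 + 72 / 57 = 2876491 / 28899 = 99.54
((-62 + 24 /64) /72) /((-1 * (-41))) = -493 /23616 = -0.02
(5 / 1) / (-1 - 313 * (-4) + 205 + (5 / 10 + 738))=10 / 4389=0.00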